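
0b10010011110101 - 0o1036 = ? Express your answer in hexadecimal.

0b10010011110101 = 0x24F5 in hexadecimal.
0o1036 = 0x21E in hexadecimal.
Subtract column by column in base 16:
  5-E → 7 (borrow)
  F-1-1 → D
  4-2 → 2
  2-0 → 2

0x22D7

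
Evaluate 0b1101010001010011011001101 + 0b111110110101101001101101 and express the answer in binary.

0b10101001000000000100111010

Add column by column in base 2, right to left:
  1+1 = 0 carry 1
  0+0+1 = 1
  1+1 = 0 carry 1
  1+1+1 = 1 carry 1
  0+0+1 = 1
  0+1 = 1
  1+1 = 0 carry 1
  1+0+1 = 0 carry 1
  0+0+1 = 1
  1+1 = 0 carry 1
  1+0+1 = 0 carry 1
  0+1+1 = 0 carry 1
  0+1+1 = 0 carry 1
  1+0+1 = 0 carry 1
  0+1+1 = 0 carry 1
  1+0+1 = 0 carry 1
  0+1+1 = 0 carry 1
  0+1+1 = 0 carry 1
  0+0+1 = 1
  1+1 = 0 carry 1
  0+1+1 = 0 carry 1
  1+1+1 = 1 carry 1
  0+1+1 = 0 carry 1
  1+1+1 = 1 carry 1
  1+0+1 = 0 carry 1
  final carry 1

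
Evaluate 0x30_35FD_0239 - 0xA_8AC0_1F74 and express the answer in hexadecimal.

Subtract column by column in base 16:
  9-4 → 5
  3-7 → C (borrow)
  2-F-1 → 2 (borrow)
  0-1-1 → E (borrow)
  D-0-1 → C
  F-C → 3
  5-A → B (borrow)
  3-8-1 → A (borrow)
  0-A-1 → 5 (borrow)
  3-0-1 → 2

0x25AB3CE2C5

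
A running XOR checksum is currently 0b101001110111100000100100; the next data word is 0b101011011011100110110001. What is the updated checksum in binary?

XOR bit by bit (1 where the bits differ):
  101001110111100000100100
^ 101011011011100110110001
= 000010101100000110010101

0b000010101100000110010101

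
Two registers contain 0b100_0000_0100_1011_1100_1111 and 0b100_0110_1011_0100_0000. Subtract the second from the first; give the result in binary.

0b1110111110000010001111

Subtract column by column in base 2:
  1-0 → 1
  1-0 → 1
  1-0 → 1
  1-0 → 1
  0-0 → 0
  0-0 → 0
  1-1 → 0
  1-0 → 1
  1-1 → 0
  1-1 → 0
  0-0 → 0
  1-1 → 0
  0-0 → 0
  0-1 → 1 (borrow)
  1-1-1 → 1 (borrow)
  0-0-1 → 1 (borrow)
  0-0-1 → 1 (borrow)
  0-0-1 → 1 (borrow)
  0-1-1 → 0 (borrow)
  0-0-1 → 1 (borrow)
  0-0-1 → 1 (borrow)
  0-0-1 → 1 (borrow)
  1-0-1 → 0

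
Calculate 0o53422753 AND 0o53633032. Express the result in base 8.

AND each oct digit independently (no carries):
  5&5=5, 3&3=3, 4&6=4, 2&3=2, 2&3=2, 7&0=0, 5&3=1, 3&2=2

0o53422012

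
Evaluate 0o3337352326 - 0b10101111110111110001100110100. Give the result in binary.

0b101100000011111000110100010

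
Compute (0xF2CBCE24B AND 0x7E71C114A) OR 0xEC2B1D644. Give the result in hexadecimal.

0xFE6BDD64E

0xF2CBCE24B AND 0x7E71C114A = 0x7241C004A.
Then OR with 0xEC2B1D644.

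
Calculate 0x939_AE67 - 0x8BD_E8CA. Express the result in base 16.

Subtract column by column in base 16:
  7-A → D (borrow)
  6-C-1 → 9 (borrow)
  E-8-1 → 5
  A-E → C (borrow)
  9-D-1 → B (borrow)
  3-B-1 → 7 (borrow)
  9-8-1 → 0

0x7BC59D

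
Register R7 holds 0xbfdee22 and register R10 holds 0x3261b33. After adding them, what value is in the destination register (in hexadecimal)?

0xf240955

Add column by column in base 16, right to left:
  2+3 = 5
  2+3 = 5
  e+b = 9 carry 1
  e+1+1 = 0 carry 1
  d+6+1 = 4 carry 1
  f+2+1 = 2 carry 1
  b+3+1 = f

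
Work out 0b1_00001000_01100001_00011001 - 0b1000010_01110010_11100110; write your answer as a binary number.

0b110001011110111000110011

Subtract column by column in base 2:
  1-0 → 1
  0-1 → 1 (borrow)
  0-1-1 → 0 (borrow)
  1-0-1 → 0
  1-0 → 1
  0-1 → 1 (borrow)
  0-1-1 → 0 (borrow)
  0-1-1 → 0 (borrow)
  1-0-1 → 0
  0-1 → 1 (borrow)
  0-0-1 → 1 (borrow)
  0-0-1 → 1 (borrow)
  0-1-1 → 0 (borrow)
  1-1-1 → 1 (borrow)
  1-1-1 → 1 (borrow)
  0-0-1 → 1 (borrow)
  0-0-1 → 1 (borrow)
  0-1-1 → 0 (borrow)
  0-0-1 → 1 (borrow)
  1-0-1 → 0
  0-0 → 0
  0-0 → 0
  0-1 → 1 (borrow)
  0-0-1 → 1 (borrow)
  1-0-1 → 0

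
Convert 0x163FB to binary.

0b10110001111111011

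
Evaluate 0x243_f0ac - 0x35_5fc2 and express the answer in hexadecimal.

0x20e90ea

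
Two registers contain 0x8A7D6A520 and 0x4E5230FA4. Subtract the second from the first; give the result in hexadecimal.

0x3C2B3957C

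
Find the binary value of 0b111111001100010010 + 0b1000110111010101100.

0b10000110000110111110

Add column by column in base 2, right to left:
  0+0 = 0
  1+0 = 1
  0+1 = 1
  0+1 = 1
  1+0 = 1
  0+1 = 1
  0+0 = 0
  0+1 = 1
  1+0 = 1
  1+1 = 0 carry 1
  0+1+1 = 0 carry 1
  0+1+1 = 0 carry 1
  1+0+1 = 0 carry 1
  1+1+1 = 1 carry 1
  1+1+1 = 1 carry 1
  1+0+1 = 0 carry 1
  1+0+1 = 0 carry 1
  1+0+1 = 0 carry 1
  0+1+1 = 0 carry 1
  final carry 1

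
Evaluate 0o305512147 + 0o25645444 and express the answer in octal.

Add column by column in base 8, right to left:
  7+4 = 3 carry 1
  4+4+1 = 1 carry 1
  1+4+1 = 6
  2+5 = 7
  1+4 = 5
  5+6 = 3 carry 1
  5+5+1 = 3 carry 1
  0+2+1 = 3
  3+0 = 3

0o333357613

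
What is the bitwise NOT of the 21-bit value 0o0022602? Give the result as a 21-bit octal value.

0o7755175

Each oct digit d becomes 7−d:
  0→7, 0→7, 2→5, 2→5, 6→1, 0→7, 2→5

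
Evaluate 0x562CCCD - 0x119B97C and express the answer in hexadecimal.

Subtract column by column in base 16:
  D-C → 1
  C-7 → 5
  C-9 → 3
  C-B → 1
  2-9 → 9 (borrow)
  6-1-1 → 4
  5-1 → 4

0x4491351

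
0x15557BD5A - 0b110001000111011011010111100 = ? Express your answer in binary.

0x15557BD5A = 0b101010101010101111011110101011010 in binary.
Subtract column by column in base 2:
  0-0 → 0
  1-0 → 1
  0-1 → 1 (borrow)
  1-1-1 → 1 (borrow)
  1-1-1 → 1 (borrow)
  0-1-1 → 0 (borrow)
  1-0-1 → 0
  0-1 → 1 (borrow)
  1-0-1 → 0
  0-1 → 1 (borrow)
  1-1-1 → 1 (borrow)
  1-0-1 → 0
  1-1 → 0
  1-1 → 0
  0-0 → 0
  1-1 → 0
  1-1 → 0
  1-1 → 0
  1-0 → 1
  0-0 → 0
  1-0 → 1
  0-1 → 1 (borrow)
  1-0-1 → 0
  0-0 → 0
  1-0 → 1
  0-1 → 1 (borrow)
  1-1-1 → 1 (borrow)
  0-0-1 → 1 (borrow)
  1-0-1 → 0
  0-0 → 0
  1-0 → 1
  0-0 → 0
  1-0 → 1

0b101001111001101000000011010011110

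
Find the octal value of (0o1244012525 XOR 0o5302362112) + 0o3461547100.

0o7630137537

First 0o1244012525 XOR 0o5302362112 = 0o4146370437.
Add column by column in base 8, right to left:
  7+0 = 7
  3+0 = 3
  4+1 = 5
  0+7 = 7
  7+4 = 3 carry 1
  3+5+1 = 1 carry 1
  6+1+1 = 0 carry 1
  4+6+1 = 3 carry 1
  1+4+1 = 6
  4+3 = 7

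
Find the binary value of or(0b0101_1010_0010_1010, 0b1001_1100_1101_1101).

0b1101111011111111

OR bit by bit (1 where either bit is 1):
  0101101000101010
| 1001110011011101
= 1101111011111111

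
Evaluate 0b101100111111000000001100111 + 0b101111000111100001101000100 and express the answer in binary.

0b1011100000110100001110101011

Add column by column in base 2, right to left:
  1+0 = 1
  1+0 = 1
  1+1 = 0 carry 1
  0+0+1 = 1
  0+0 = 0
  1+0 = 1
  1+1 = 0 carry 1
  0+0+1 = 1
  0+1 = 1
  0+1 = 1
  0+0 = 0
  0+0 = 0
  0+0 = 0
  0+0 = 0
  0+1 = 1
  1+1 = 0 carry 1
  1+1+1 = 1 carry 1
  1+1+1 = 1 carry 1
  1+0+1 = 0 carry 1
  1+0+1 = 0 carry 1
  1+0+1 = 0 carry 1
  0+1+1 = 0 carry 1
  0+1+1 = 0 carry 1
  1+1+1 = 1 carry 1
  1+1+1 = 1 carry 1
  0+0+1 = 1
  1+1 = 0 carry 1
  final carry 1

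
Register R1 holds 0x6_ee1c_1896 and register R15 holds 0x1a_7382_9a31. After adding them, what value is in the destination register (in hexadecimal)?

0x21619eb2c7

Add column by column in base 16, right to left:
  6+1 = 7
  9+3 = c
  8+a = 2 carry 1
  1+9+1 = b
  c+2 = e
  1+8 = 9
  e+3 = 1 carry 1
  e+7+1 = 6 carry 1
  6+a+1 = 1 carry 1
  0+1+1 = 2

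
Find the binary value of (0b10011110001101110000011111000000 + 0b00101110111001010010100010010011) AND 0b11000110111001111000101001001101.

Add column by column in base 2, right to left:
  0+1 = 1
  0+1 = 1
  0+0 = 0
  0+0 = 0
  0+1 = 1
  0+0 = 0
  1+0 = 1
  1+1 = 0 carry 1
  1+0+1 = 0 carry 1
  1+0+1 = 0 carry 1
  1+0+1 = 0 carry 1
  0+1+1 = 0 carry 1
  0+0+1 = 1
  0+1 = 1
  0+0 = 0
  0+0 = 0
  1+1 = 0 carry 1
  1+0+1 = 0 carry 1
  1+1+1 = 1 carry 1
  0+0+1 = 1
  1+0 = 1
  1+1 = 0 carry 1
  0+1+1 = 0 carry 1
  0+1+1 = 0 carry 1
  0+0+1 = 1
  1+1 = 0 carry 1
  1+1+1 = 1 carry 1
  1+1+1 = 1 carry 1
  1+0+1 = 0 carry 1
  0+1+1 = 0 carry 1
  0+0+1 = 1
  1+0 = 1
Sum = 0b11001101000111000011000001010011; now AND with 0b11000110111001111000101001001101:
  11001101000111000011000001010011
& 11000110111001111000101001001101
= 11000100000001000000000001000001

0b11000100000001000000000001000001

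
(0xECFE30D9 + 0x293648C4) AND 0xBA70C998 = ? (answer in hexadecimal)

Add column by column in base 16, right to left:
  9+4 = D
  D+C = 9 carry 1
  0+8+1 = 9
  3+4 = 7
  E+6 = 4 carry 1
  F+3+1 = 3 carry 1
  C+9+1 = 6 carry 1
  E+2+1 = 1 carry 1
  final carry 1
Sum = 0x11634799D; now AND with 0xBA70C998:
  1&0=0, 1&B=1, 6&A=2, 3&7=3, 4&0=0, 7&C=4, 9&9=9, 9&9=9, D&8=8

0x12304998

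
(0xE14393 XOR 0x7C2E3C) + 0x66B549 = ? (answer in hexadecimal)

0x10422F8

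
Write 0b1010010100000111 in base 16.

Group the bits into nibbles: 1010 0101 0000 0111 → A507.

0xA507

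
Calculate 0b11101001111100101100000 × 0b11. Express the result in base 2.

0b1010111101110110000100000

Multiply each base-2 digit by 3, carrying:
  0×3 = 0 → write 0
  0×3 = 0 → write 0
  0×3 = 0 → write 0
  0×3 = 0 → write 0
  0×3 = 0 → write 0
  1×3 = 3 → write 1 carry 1
  1×3+1 = 4 → write 0 carry 2
  0×3+2 = 2 → write 0 carry 1
  1×3+1 = 4 → write 0 carry 2
  0×3+2 = 2 → write 0 carry 1
  0×3+1 = 1 → write 1
  1×3 = 3 → write 1 carry 1
  1×3+1 = 4 → write 0 carry 2
  1×3+2 = 5 → write 1 carry 2
  1×3+2 = 5 → write 1 carry 2
  1×3+2 = 5 → write 1 carry 2
  0×3+2 = 2 → write 0 carry 1
  0×3+1 = 1 → write 1
  1×3 = 3 → write 1 carry 1
  0×3+1 = 1 → write 1
  1×3 = 3 → write 1 carry 1
  1×3+1 = 4 → write 0 carry 2
  1×3+2 = 5 → write 1 carry 2
  remaining carry: 10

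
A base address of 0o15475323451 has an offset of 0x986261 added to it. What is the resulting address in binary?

0o15475323451 = 0b1101100111101011010011100101001 in binary.
0x986261 = 0b100110000110001001100001 in binary.
Add column by column in base 2, right to left:
  1+1 = 0 carry 1
  0+0+1 = 1
  0+0 = 0
  1+0 = 1
  0+0 = 0
  1+1 = 0 carry 1
  0+1+1 = 0 carry 1
  0+0+1 = 1
  1+0 = 1
  1+1 = 0 carry 1
  1+0+1 = 0 carry 1
  0+0+1 = 1
  0+0 = 0
  1+1 = 0 carry 1
  0+1+1 = 0 carry 1
  1+0+1 = 0 carry 1
  1+0+1 = 0 carry 1
  0+0+1 = 1
  1+0 = 1
  0+1 = 1
  1+1 = 0 carry 1
  1+0+1 = 0 carry 1
  1+0+1 = 0 carry 1
  1+1+1 = 1 carry 1
  0+0+1 = 1
  0+0 = 0
  1+0 = 1
  1+0 = 1
  0+0 = 0
  1+0 = 1
  1+0 = 1

0b1101101100011100000100110001010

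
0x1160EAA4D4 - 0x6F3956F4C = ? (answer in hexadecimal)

0xA6D553588

Subtract column by column in base 16:
  4-C → 8 (borrow)
  D-4-1 → 8
  4-F → 5 (borrow)
  A-6-1 → 3
  A-5 → 5
  E-9 → 5
  0-3 → D (borrow)
  6-F-1 → 6 (borrow)
  1-6-1 → A (borrow)
  1-0-1 → 0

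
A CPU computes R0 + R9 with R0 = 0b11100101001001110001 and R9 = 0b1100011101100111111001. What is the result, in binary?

0b10000000010110001101010

Add column by column in base 2, right to left:
  1+1 = 0 carry 1
  0+0+1 = 1
  0+0 = 0
  0+1 = 1
  1+1 = 0 carry 1
  1+1+1 = 1 carry 1
  1+1+1 = 1 carry 1
  0+1+1 = 0 carry 1
  0+1+1 = 0 carry 1
  1+0+1 = 0 carry 1
  0+0+1 = 1
  0+1 = 1
  1+1 = 0 carry 1
  0+0+1 = 1
  1+1 = 0 carry 1
  0+1+1 = 0 carry 1
  0+1+1 = 0 carry 1
  1+0+1 = 0 carry 1
  1+0+1 = 0 carry 1
  1+0+1 = 0 carry 1
  0+1+1 = 0 carry 1
  0+1+1 = 0 carry 1
  final carry 1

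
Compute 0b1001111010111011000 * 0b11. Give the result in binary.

0b11101110000110001000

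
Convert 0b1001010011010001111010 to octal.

0o11232172

Group the bits in threes: 001 001 010 011 010 001 111 010 → 11232172.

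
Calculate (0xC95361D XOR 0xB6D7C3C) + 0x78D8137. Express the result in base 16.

First 0xC95361D XOR 0xB6D7C3C = 0x7F84A21.
Add column by column in base 16, right to left:
  1+7 = 8
  2+3 = 5
  A+1 = B
  4+8 = C
  8+D = 5 carry 1
  F+8+1 = 8 carry 1
  7+7+1 = F

0xF85CB58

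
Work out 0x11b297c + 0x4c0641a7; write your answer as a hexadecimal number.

0x4d216b23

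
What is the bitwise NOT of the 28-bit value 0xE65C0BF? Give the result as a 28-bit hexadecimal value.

Each hex digit d becomes F−d:
  E→1, 6→9, 5→A, C→3, 0→F, B→4, F→0

0x19A3F40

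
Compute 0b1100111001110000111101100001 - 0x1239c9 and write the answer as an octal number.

0b1100111001110000111101100001 = 0o1471607541 in octal.
0x1239c9 = 0o4434711 in octal.
Subtract column by column in base 8:
  1-1 → 0
  4-1 → 3
  5-7 → 6 (borrow)
  7-4-1 → 2
  0-3 → 5 (borrow)
  6-4-1 → 1
  1-4 → 5 (borrow)
  7-0-1 → 6
  4-0 → 4
  1-0 → 1

0o1465152630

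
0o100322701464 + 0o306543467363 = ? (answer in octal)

Add column by column in base 8, right to left:
  4+3 = 7
  6+6 = 4 carry 1
  4+3+1 = 0 carry 1
  1+7+1 = 1 carry 1
  0+6+1 = 7
  7+4 = 3 carry 1
  2+3+1 = 6
  2+4 = 6
  3+5 = 0 carry 1
  0+6+1 = 7
  0+0 = 0
  1+3 = 4

0o407066371047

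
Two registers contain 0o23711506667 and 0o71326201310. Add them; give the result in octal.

Add column by column in base 8, right to left:
  7+0 = 7
  6+1 = 7
  6+3 = 1 carry 1
  6+1+1 = 0 carry 1
  0+0+1 = 1
  5+2 = 7
  1+6 = 7
  1+2 = 3
  7+3 = 2 carry 1
  3+1+1 = 5
  2+7 = 1 carry 1
  final carry 1

0o115237710177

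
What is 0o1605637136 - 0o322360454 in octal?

0o1263256462

Subtract column by column in base 8:
  6-4 → 2
  3-5 → 6 (borrow)
  1-4-1 → 4 (borrow)
  7-0-1 → 6
  3-6 → 5 (borrow)
  6-3-1 → 2
  5-2 → 3
  0-2 → 6 (borrow)
  6-3-1 → 2
  1-0 → 1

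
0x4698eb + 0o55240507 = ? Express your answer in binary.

0b111110111101101000110010

0x4698eb = 0b10001101001100011101011 in binary.
0o55240507 = 0b101101010100000101000111 in binary.
Add column by column in base 2, right to left:
  1+1 = 0 carry 1
  1+1+1 = 1 carry 1
  0+1+1 = 0 carry 1
  1+0+1 = 0 carry 1
  0+0+1 = 1
  1+0 = 1
  1+1 = 0 carry 1
  1+0+1 = 0 carry 1
  0+1+1 = 0 carry 1
  0+0+1 = 1
  0+0 = 0
  1+0 = 1
  1+0 = 1
  0+0 = 0
  0+1 = 1
  1+0 = 1
  0+1 = 1
  1+0 = 1
  1+1 = 0 carry 1
  0+0+1 = 1
  0+1 = 1
  0+1 = 1
  1+0 = 1
  0+1 = 1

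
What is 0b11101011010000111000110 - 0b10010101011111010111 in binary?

0b11011000100100111101111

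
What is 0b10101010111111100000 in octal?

0o2527740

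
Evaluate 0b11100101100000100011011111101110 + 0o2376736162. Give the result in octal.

0b11100101100000100011011111101110 = 0o34540433756 in octal.
Add column by column in base 8, right to left:
  6+2 = 0 carry 1
  5+6+1 = 4 carry 1
  7+1+1 = 1 carry 1
  3+6+1 = 2 carry 1
  3+3+1 = 7
  4+7 = 3 carry 1
  0+6+1 = 7
  4+7 = 3 carry 1
  5+3+1 = 1 carry 1
  4+2+1 = 7
  3+0 = 3

0o37137372140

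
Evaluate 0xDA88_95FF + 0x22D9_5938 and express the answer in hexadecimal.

Add column by column in base 16, right to left:
  F+8 = 7 carry 1
  F+3+1 = 3 carry 1
  5+9+1 = F
  9+5 = E
  8+9 = 1 carry 1
  8+D+1 = 6 carry 1
  A+2+1 = D
  D+2 = F

0xFD61EF37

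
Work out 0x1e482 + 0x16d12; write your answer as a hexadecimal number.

0x35194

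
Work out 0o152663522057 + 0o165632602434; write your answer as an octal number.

Add column by column in base 8, right to left:
  7+4 = 3 carry 1
  5+3+1 = 1 carry 1
  0+4+1 = 5
  2+2 = 4
  2+0 = 2
  5+6 = 3 carry 1
  3+2+1 = 6
  6+3 = 1 carry 1
  6+6+1 = 5 carry 1
  2+5+1 = 0 carry 1
  5+6+1 = 4 carry 1
  1+1+1 = 3

0o340516324513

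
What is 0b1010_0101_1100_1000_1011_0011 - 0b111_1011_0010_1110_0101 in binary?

0b100111100001010111001110

Subtract column by column in base 2:
  1-1 → 0
  1-0 → 1
  0-1 → 1 (borrow)
  0-0-1 → 1 (borrow)
  1-0-1 → 0
  1-1 → 0
  0-1 → 1 (borrow)
  1-1-1 → 1 (borrow)
  0-0-1 → 1 (borrow)
  0-1-1 → 0 (borrow)
  0-0-1 → 1 (borrow)
  1-0-1 → 0
  0-1 → 1 (borrow)
  0-1-1 → 0 (borrow)
  1-0-1 → 0
  1-1 → 0
  1-1 → 0
  0-1 → 1 (borrow)
  1-1-1 → 1 (borrow)
  0-0-1 → 1 (borrow)
  0-0-1 → 1 (borrow)
  1-0-1 → 0
  0-0 → 0
  1-0 → 1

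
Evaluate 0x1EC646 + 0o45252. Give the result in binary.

0x1EC646 = 0b111101100011001000110 in binary.
0o45252 = 0b100101010101010 in binary.
Add column by column in base 2, right to left:
  0+0 = 0
  1+1 = 0 carry 1
  1+0+1 = 0 carry 1
  0+1+1 = 0 carry 1
  0+0+1 = 1
  0+1 = 1
  1+0 = 1
  0+1 = 1
  0+0 = 0
  1+1 = 0 carry 1
  1+0+1 = 0 carry 1
  0+1+1 = 0 carry 1
  0+0+1 = 1
  0+0 = 0
  1+1 = 0 carry 1
  1+0+1 = 0 carry 1
  0+0+1 = 1
  1+0 = 1
  1+0 = 1
  1+0 = 1
  1+0 = 1

0b111110001000011110000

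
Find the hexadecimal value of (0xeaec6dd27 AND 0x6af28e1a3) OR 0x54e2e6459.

0x7ee2ee57b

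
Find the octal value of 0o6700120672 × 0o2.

Multiply each base-8 digit by 2, carrying:
  2×2 = 4 → write 4
  7×2 = 14 → write 6 carry 1
  6×2+1 = 13 → write 5 carry 1
  0×2+1 = 1 → write 1
  2×2 = 4 → write 4
  1×2 = 2 → write 2
  0×2 = 0 → write 0
  0×2 = 0 → write 0
  7×2 = 14 → write 6 carry 1
  6×2+1 = 13 → write 5 carry 1
  remaining carry: 1

0o15600241564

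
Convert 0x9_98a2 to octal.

0o2314242

Expand each hex digit to 4 bits: 9=1001 9=1001 8=1000 a=1010 2=0010.
Group the bits in threes: 010 011 001 100 010 100 010 → 2314242.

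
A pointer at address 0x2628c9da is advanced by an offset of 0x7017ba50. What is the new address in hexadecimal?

0x9640842a

Add column by column in base 16, right to left:
  a+0 = a
  d+5 = 2 carry 1
  9+a+1 = 4 carry 1
  c+b+1 = 8 carry 1
  8+7+1 = 0 carry 1
  2+1+1 = 4
  6+0 = 6
  2+7 = 9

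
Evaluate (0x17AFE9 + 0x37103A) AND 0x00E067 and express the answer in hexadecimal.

Add column by column in base 16, right to left:
  9+A = 3 carry 1
  E+3+1 = 2 carry 1
  F+0+1 = 0 carry 1
  A+1+1 = C
  7+7 = E
  1+3 = 4
Sum = 0x4EC023; now AND with 0x00E067:
  4&0=0, E&0=0, C&E=C, 0&0=0, 2&6=2, 3&7=3

0xC023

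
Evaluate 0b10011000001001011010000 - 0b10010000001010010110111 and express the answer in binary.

0b111111111000011001

Subtract column by column in base 2:
  0-1 → 1 (borrow)
  0-1-1 → 0 (borrow)
  0-1-1 → 0 (borrow)
  0-0-1 → 1 (borrow)
  1-1-1 → 1 (borrow)
  0-1-1 → 0 (borrow)
  1-0-1 → 0
  1-1 → 0
  0-0 → 0
  1-0 → 1
  0-1 → 1 (borrow)
  0-0-1 → 1 (borrow)
  1-1-1 → 1 (borrow)
  0-0-1 → 1 (borrow)
  0-0-1 → 1 (borrow)
  0-0-1 → 1 (borrow)
  0-0-1 → 1 (borrow)
  0-0-1 → 1 (borrow)
  1-0-1 → 0
  1-1 → 0
  0-0 → 0
  0-0 → 0
  1-1 → 0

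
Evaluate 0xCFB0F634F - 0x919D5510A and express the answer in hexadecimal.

0x3E13A1245

Subtract column by column in base 16:
  F-A → 5
  4-0 → 4
  3-1 → 2
  6-5 → 1
  F-5 → A
  0-D → 3 (borrow)
  B-9-1 → 1
  F-1 → E
  C-9 → 3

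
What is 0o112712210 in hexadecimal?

0x12b9488

Each octal digit is 3 bits: 1=001 1=001 2=010 7=111 1=001 2=010 2=010 1=001 0=000.
Group the bits into nibbles: 0001 0010 1011 1001 0100 1000 1000 → 12b9488.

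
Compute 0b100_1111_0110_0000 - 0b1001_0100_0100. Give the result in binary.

0b100011000011100

Subtract column by column in base 2:
  0-0 → 0
  0-0 → 0
  0-1 → 1 (borrow)
  0-0-1 → 1 (borrow)
  0-0-1 → 1 (borrow)
  1-0-1 → 0
  1-1 → 0
  0-0 → 0
  1-1 → 0
  1-0 → 1
  1-0 → 1
  1-1 → 0
  0-0 → 0
  0-0 → 0
  1-0 → 1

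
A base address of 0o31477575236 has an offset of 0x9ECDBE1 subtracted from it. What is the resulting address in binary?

0b11000011000100100001111010111101

0o31477575236 = 0b11001100111111101111101010011110 in binary.
0x9ECDBE1 = 0b1001111011001101101111100001 in binary.
Subtract column by column in base 2:
  0-1 → 1 (borrow)
  1-0-1 → 0
  1-0 → 1
  1-0 → 1
  1-0 → 1
  0-1 → 1 (borrow)
  0-1-1 → 0 (borrow)
  1-1-1 → 1 (borrow)
  0-1-1 → 0 (borrow)
  1-1-1 → 1 (borrow)
  0-0-1 → 1 (borrow)
  1-1-1 → 1 (borrow)
  1-1-1 → 1 (borrow)
  1-0-1 → 0
  1-1 → 0
  1-1 → 0
  0-0 → 0
  1-0 → 1
  1-1 → 0
  1-1 → 0
  1-0 → 1
  1-1 → 0
  1-1 → 0
  1-1 → 0
  0-1 → 1 (borrow)
  0-0-1 → 1 (borrow)
  1-0-1 → 0
  1-1 → 0
  0-0 → 0
  0-0 → 0
  1-0 → 1
  1-0 → 1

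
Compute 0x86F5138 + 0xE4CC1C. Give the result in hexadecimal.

0x9541D54

Add column by column in base 16, right to left:
  8+C = 4 carry 1
  3+1+1 = 5
  1+C = D
  5+C = 1 carry 1
  F+4+1 = 4 carry 1
  6+E+1 = 5 carry 1
  8+0+1 = 9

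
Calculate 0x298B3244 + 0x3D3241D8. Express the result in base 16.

Add column by column in base 16, right to left:
  4+8 = C
  4+D = 1 carry 1
  2+1+1 = 4
  3+4 = 7
  B+2 = D
  8+3 = B
  9+D = 6 carry 1
  2+3+1 = 6

0x66BD741C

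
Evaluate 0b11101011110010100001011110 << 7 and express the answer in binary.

Left shift by 7: append 7 zero bits.

0b111010111100101000010111100000000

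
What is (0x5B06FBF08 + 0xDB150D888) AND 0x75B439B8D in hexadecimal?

Add column by column in base 16, right to left:
  8+8 = 0 carry 1
  0+8+1 = 9
  F+8 = 7 carry 1
  B+D+1 = 9 carry 1
  F+0+1 = 0 carry 1
  6+5+1 = C
  0+1 = 1
  B+B = 6 carry 1
  5+D+1 = 3 carry 1
  final carry 1
Sum = 0x1361C09790; now AND with 0x75B439B8D:
  1&0=0, 3&7=3, 6&5=4, 1&B=1, C&4=4, 0&3=0, 9&9=9, 7&B=3, 9&8=8, 0&D=0

0x341409380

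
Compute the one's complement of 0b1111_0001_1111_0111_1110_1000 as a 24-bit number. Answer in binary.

0b000011100000100000010111

Invert each bit: 111100011111011111101000 → 000011100000100000010111.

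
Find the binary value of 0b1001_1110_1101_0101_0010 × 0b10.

0b100111101101010100100

Multiply each base-2 digit by 2, carrying:
  0×2 = 0 → write 0
  1×2 = 2 → write 0 carry 1
  0×2+1 = 1 → write 1
  0×2 = 0 → write 0
  1×2 = 2 → write 0 carry 1
  0×2+1 = 1 → write 1
  1×2 = 2 → write 0 carry 1
  0×2+1 = 1 → write 1
  1×2 = 2 → write 0 carry 1
  0×2+1 = 1 → write 1
  1×2 = 2 → write 0 carry 1
  1×2+1 = 3 → write 1 carry 1
  0×2+1 = 1 → write 1
  1×2 = 2 → write 0 carry 1
  1×2+1 = 3 → write 1 carry 1
  1×2+1 = 3 → write 1 carry 1
  1×2+1 = 3 → write 1 carry 1
  0×2+1 = 1 → write 1
  0×2 = 0 → write 0
  1×2 = 2 → write 0 carry 1
  remaining carry: 1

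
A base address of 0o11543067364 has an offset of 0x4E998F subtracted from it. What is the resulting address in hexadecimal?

0o11543067364 = 0x4D8C6EF4 in hexadecimal.
Subtract column by column in base 16:
  4-F → 5 (borrow)
  F-8-1 → 6
  E-9 → 5
  6-9 → D (borrow)
  C-E-1 → D (borrow)
  8-4-1 → 3
  D-0 → D
  4-0 → 4

0x4D3DD565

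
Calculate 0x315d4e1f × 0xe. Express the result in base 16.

0x2b31a45b2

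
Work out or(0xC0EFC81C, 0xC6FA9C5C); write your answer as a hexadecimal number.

OR each hex digit independently (no carries):
  C|C=C, 0|6=6, E|F=F, F|A=F, C|9=D, 8|C=C, 1|5=5, C|C=C

0xC6FFDC5C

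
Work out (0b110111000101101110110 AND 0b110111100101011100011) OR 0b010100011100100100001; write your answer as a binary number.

0b110111000101101110110 AND 0b110111100101011100011 = 0b110111000101001100010.
Then OR with 0b010100011100100100001.

0b110111011101101100011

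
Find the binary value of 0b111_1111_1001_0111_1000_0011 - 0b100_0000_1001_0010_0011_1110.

0b1111110000010101000101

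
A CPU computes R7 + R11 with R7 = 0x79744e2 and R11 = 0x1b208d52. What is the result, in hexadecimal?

Add column by column in base 16, right to left:
  2+2 = 4
  e+5 = 3 carry 1
  4+d+1 = 2 carry 1
  4+8+1 = d
  7+0 = 7
  9+2 = b
  7+b = 2 carry 1
  0+1+1 = 2

0x22b7d234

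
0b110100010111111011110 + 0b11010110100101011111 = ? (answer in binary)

0b1001111001100100111101

Add column by column in base 2, right to left:
  0+1 = 1
  1+1 = 0 carry 1
  1+1+1 = 1 carry 1
  1+1+1 = 1 carry 1
  1+1+1 = 1 carry 1
  0+0+1 = 1
  1+1 = 0 carry 1
  1+0+1 = 0 carry 1
  1+1+1 = 1 carry 1
  1+0+1 = 0 carry 1
  1+0+1 = 0 carry 1
  1+1+1 = 1 carry 1
  0+0+1 = 1
  1+1 = 0 carry 1
  0+1+1 = 0 carry 1
  0+0+1 = 1
  0+1 = 1
  1+0 = 1
  0+1 = 1
  1+1 = 0 carry 1
  1+0+1 = 0 carry 1
  final carry 1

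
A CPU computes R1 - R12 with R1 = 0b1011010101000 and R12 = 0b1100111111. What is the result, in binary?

0b1001101101001

Subtract column by column in base 2:
  0-1 → 1 (borrow)
  0-1-1 → 0 (borrow)
  0-1-1 → 0 (borrow)
  1-1-1 → 1 (borrow)
  0-1-1 → 0 (borrow)
  1-1-1 → 1 (borrow)
  0-0-1 → 1 (borrow)
  1-0-1 → 0
  0-1 → 1 (borrow)
  1-1-1 → 1 (borrow)
  1-0-1 → 0
  0-0 → 0
  1-0 → 1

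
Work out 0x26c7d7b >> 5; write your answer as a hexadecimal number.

0x1363eb

5 bits is not a whole number of base-16 digits; in binary: 10011011000111110101111011 >> 5 = 100110110001111101011.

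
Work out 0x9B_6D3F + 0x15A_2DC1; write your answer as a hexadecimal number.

0x1F59B00

Add column by column in base 16, right to left:
  F+1 = 0 carry 1
  3+C+1 = 0 carry 1
  D+D+1 = B carry 1
  6+2+1 = 9
  B+A = 5 carry 1
  9+5+1 = F
  0+1 = 1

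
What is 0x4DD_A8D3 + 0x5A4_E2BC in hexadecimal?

0xA828B8F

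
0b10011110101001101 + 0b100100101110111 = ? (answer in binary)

Add column by column in base 2, right to left:
  1+1 = 0 carry 1
  0+1+1 = 0 carry 1
  1+1+1 = 1 carry 1
  1+0+1 = 0 carry 1
  0+1+1 = 0 carry 1
  0+1+1 = 0 carry 1
  1+1+1 = 1 carry 1
  0+0+1 = 1
  1+1 = 0 carry 1
  0+0+1 = 1
  1+0 = 1
  1+1 = 0 carry 1
  1+0+1 = 0 carry 1
  1+0+1 = 0 carry 1
  0+1+1 = 0 carry 1
  0+0+1 = 1
  1+0 = 1

0b11000011011000100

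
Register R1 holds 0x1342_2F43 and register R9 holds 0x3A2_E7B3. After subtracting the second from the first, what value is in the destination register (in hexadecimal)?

Subtract column by column in base 16:
  3-3 → 0
  4-B → 9 (borrow)
  F-7-1 → 7
  2-E → 4 (borrow)
  2-2-1 → F (borrow)
  4-A-1 → 9 (borrow)
  3-3-1 → F (borrow)
  1-0-1 → 0

0xF9F4790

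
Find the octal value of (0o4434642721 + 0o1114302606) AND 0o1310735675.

0o1110105425

Add column by column in base 8, right to left:
  1+6 = 7
  2+0 = 2
  7+6 = 5 carry 1
  2+2+1 = 5
  4+0 = 4
  6+3 = 1 carry 1
  4+4+1 = 1 carry 1
  3+1+1 = 5
  4+1 = 5
  4+1 = 5
Sum = 0o5551145527; now AND with 0o1310735675:
  5&1=1, 5&3=1, 5&1=1, 1&0=0, 1&7=1, 4&3=0, 5&5=5, 5&6=4, 2&7=2, 7&5=5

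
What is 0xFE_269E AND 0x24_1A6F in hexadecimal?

0x24020E

AND each hex digit independently (no carries):
  F&2=2, E&4=4, 2&1=0, 6&A=2, 9&6=0, E&F=E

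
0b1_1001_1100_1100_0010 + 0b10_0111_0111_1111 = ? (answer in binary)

Add column by column in base 2, right to left:
  0+1 = 1
  1+1 = 0 carry 1
  0+1+1 = 0 carry 1
  0+1+1 = 0 carry 1
  0+1+1 = 0 carry 1
  0+1+1 = 0 carry 1
  1+1+1 = 1 carry 1
  1+0+1 = 0 carry 1
  0+1+1 = 0 carry 1
  0+1+1 = 0 carry 1
  1+1+1 = 1 carry 1
  1+0+1 = 0 carry 1
  1+0+1 = 0 carry 1
  0+1+1 = 0 carry 1
  0+0+1 = 1
  1+0 = 1
  1+0 = 1

0b11100010001000001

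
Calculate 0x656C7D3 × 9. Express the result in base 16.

Multiply each base-16 digit by 9, carrying:
  3×9 = 27 → write B carry 1
  D×9+1 = 118 → write 6 carry 7
  7×9+7 = 70 → write 6 carry 4
  C×9+4 = 112 → write 0 carry 7
  6×9+7 = 61 → write D carry 3
  5×9+3 = 48 → write 0 carry 3
  6×9+3 = 57 → write 9 carry 3
  remaining carry: 3

0x390D066B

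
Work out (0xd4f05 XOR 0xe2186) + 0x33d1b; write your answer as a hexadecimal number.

First 0xd4f05 XOR 0xe2186 = 0x36e83.
Add column by column in base 16, right to left:
  3+b = e
  8+1 = 9
  e+d = b carry 1
  6+3+1 = a
  3+3 = 6

0x6ab9e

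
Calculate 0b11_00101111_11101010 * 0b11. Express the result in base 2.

0b10011000111110111110

Multiply each base-2 digit by 3, carrying:
  0×3 = 0 → write 0
  1×3 = 3 → write 1 carry 1
  0×3+1 = 1 → write 1
  1×3 = 3 → write 1 carry 1
  0×3+1 = 1 → write 1
  1×3 = 3 → write 1 carry 1
  1×3+1 = 4 → write 0 carry 2
  1×3+2 = 5 → write 1 carry 2
  1×3+2 = 5 → write 1 carry 2
  1×3+2 = 5 → write 1 carry 2
  1×3+2 = 5 → write 1 carry 2
  1×3+2 = 5 → write 1 carry 2
  0×3+2 = 2 → write 0 carry 1
  1×3+1 = 4 → write 0 carry 2
  0×3+2 = 2 → write 0 carry 1
  0×3+1 = 1 → write 1
  1×3 = 3 → write 1 carry 1
  1×3+1 = 4 → write 0 carry 2
  remaining carry: 10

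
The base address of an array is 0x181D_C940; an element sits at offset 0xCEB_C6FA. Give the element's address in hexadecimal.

Add column by column in base 16, right to left:
  0+A = A
  4+F = 3 carry 1
  9+6+1 = 0 carry 1
  C+C+1 = 9 carry 1
  D+B+1 = 9 carry 1
  1+E+1 = 0 carry 1
  8+C+1 = 5 carry 1
  1+0+1 = 2

0x2509903A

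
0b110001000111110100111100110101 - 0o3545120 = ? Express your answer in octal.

0b110001000111110100111100110101 = 0o6107647465 in octal.
Subtract column by column in base 8:
  5-0 → 5
  6-2 → 4
  4-1 → 3
  7-5 → 2
  4-4 → 0
  6-5 → 1
  7-3 → 4
  0-0 → 0
  1-0 → 1
  6-0 → 6

0o6104102345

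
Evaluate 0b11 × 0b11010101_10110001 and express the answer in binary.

0b101000000100010011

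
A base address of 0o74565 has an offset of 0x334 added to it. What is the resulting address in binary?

0o74565 = 0b111100101110101 in binary.
0x334 = 0b1100110100 in binary.
Add column by column in base 2, right to left:
  1+0 = 1
  0+0 = 0
  1+1 = 0 carry 1
  0+0+1 = 1
  1+1 = 0 carry 1
  1+1+1 = 1 carry 1
  1+0+1 = 0 carry 1
  0+0+1 = 1
  1+1 = 0 carry 1
  0+1+1 = 0 carry 1
  0+0+1 = 1
  1+0 = 1
  1+0 = 1
  1+0 = 1
  1+0 = 1

0b111110010101001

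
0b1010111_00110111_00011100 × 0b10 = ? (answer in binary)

Multiply each base-2 digit by 2, carrying:
  0×2 = 0 → write 0
  0×2 = 0 → write 0
  1×2 = 2 → write 0 carry 1
  1×2+1 = 3 → write 1 carry 1
  1×2+1 = 3 → write 1 carry 1
  0×2+1 = 1 → write 1
  0×2 = 0 → write 0
  0×2 = 0 → write 0
  1×2 = 2 → write 0 carry 1
  1×2+1 = 3 → write 1 carry 1
  1×2+1 = 3 → write 1 carry 1
  0×2+1 = 1 → write 1
  1×2 = 2 → write 0 carry 1
  1×2+1 = 3 → write 1 carry 1
  0×2+1 = 1 → write 1
  0×2 = 0 → write 0
  1×2 = 2 → write 0 carry 1
  1×2+1 = 3 → write 1 carry 1
  1×2+1 = 3 → write 1 carry 1
  0×2+1 = 1 → write 1
  1×2 = 2 → write 0 carry 1
  0×2+1 = 1 → write 1
  1×2 = 2 → write 0 carry 1
  remaining carry: 1

0b101011100110111000111000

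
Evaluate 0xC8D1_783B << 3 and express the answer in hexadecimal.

0x6468BC1D8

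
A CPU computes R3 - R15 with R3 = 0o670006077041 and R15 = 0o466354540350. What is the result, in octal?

0o201431336471

Subtract column by column in base 8:
  1-0 → 1
  4-5 → 7 (borrow)
  0-3-1 → 4 (borrow)
  7-0-1 → 6
  7-4 → 3
  0-5 → 3 (borrow)
  6-4-1 → 1
  0-5 → 3 (borrow)
  0-3-1 → 4 (borrow)
  0-6-1 → 1 (borrow)
  7-6-1 → 0
  6-4 → 2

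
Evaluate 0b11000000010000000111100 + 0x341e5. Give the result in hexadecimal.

0x636221

0b11000000010000000111100 = 0x60203c in hexadecimal.
Add column by column in base 16, right to left:
  c+5 = 1 carry 1
  3+e+1 = 2 carry 1
  0+1+1 = 2
  2+4 = 6
  0+3 = 3
  6+0 = 6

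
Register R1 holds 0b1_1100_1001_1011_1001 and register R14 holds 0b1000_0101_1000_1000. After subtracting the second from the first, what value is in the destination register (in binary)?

0b10100010000110001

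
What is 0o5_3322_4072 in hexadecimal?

Each octal digit is 3 bits: 5=101 3=011 3=011 2=010 2=010 4=100 0=000 7=111 2=010.
Group the bits into nibbles: 0101 0110 1101 0010 1000 0011 1010 → 56D283A.

0x56D283A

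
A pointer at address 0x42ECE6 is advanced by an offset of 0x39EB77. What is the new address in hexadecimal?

Add column by column in base 16, right to left:
  6+7 = D
  E+7 = 5 carry 1
  C+B+1 = 8 carry 1
  E+E+1 = D carry 1
  2+9+1 = C
  4+3 = 7

0x7CD85D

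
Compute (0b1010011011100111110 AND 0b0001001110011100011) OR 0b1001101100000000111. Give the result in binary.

0b1010011011100111110 AND 0b0001001110011100011 = 0b0000001010000100010.
Then OR with 0b1001101100000000111.

0b1001101110000100111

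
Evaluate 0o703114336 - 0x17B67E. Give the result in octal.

0o675161140

0x17B67E = 0o5733176 in octal.
Subtract column by column in base 8:
  6-6 → 0
  3-7 → 4 (borrow)
  3-1-1 → 1
  4-3 → 1
  1-3 → 6 (borrow)
  1-7-1 → 1 (borrow)
  3-5-1 → 5 (borrow)
  0-0-1 → 7 (borrow)
  7-0-1 → 6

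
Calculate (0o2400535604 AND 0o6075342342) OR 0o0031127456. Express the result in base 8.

0o2031127656

0o2400535604 AND 0o6075342342 = 0o2000100200.
Then OR with 0o0031127456.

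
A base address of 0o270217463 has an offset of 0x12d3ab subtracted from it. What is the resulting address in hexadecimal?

0o270217463 = 0x2e11f33 in hexadecimal.
Subtract column by column in base 16:
  3-b → 8 (borrow)
  3-a-1 → 8 (borrow)
  f-3-1 → b
  1-d → 4 (borrow)
  1-2-1 → e (borrow)
  e-1-1 → c
  2-0 → 2

0x2ce4b88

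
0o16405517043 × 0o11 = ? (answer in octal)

Multiply each base-8 digit by 9, carrying:
  3×9 = 27 → write 3 carry 3
  4×9+3 = 39 → write 7 carry 4
  0×9+4 = 4 → write 4
  7×9 = 63 → write 7 carry 7
  1×9+7 = 16 → write 0 carry 2
  5×9+2 = 47 → write 7 carry 5
  5×9+5 = 50 → write 2 carry 6
  0×9+6 = 6 → write 6
  4×9 = 36 → write 4 carry 4
  6×9+4 = 58 → write 2 carry 7
  1×9+7 = 16 → write 0 carry 2
  remaining carry: 2

0o202462707473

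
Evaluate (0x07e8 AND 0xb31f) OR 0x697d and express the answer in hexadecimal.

0x6b7d

0x07e8 AND 0xb31f = 0x0308.
Then OR with 0x697d.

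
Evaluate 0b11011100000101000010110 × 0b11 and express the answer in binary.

Multiply each base-2 digit by 3, carrying:
  0×3 = 0 → write 0
  1×3 = 3 → write 1 carry 1
  1×3+1 = 4 → write 0 carry 2
  0×3+2 = 2 → write 0 carry 1
  1×3+1 = 4 → write 0 carry 2
  0×3+2 = 2 → write 0 carry 1
  0×3+1 = 1 → write 1
  0×3 = 0 → write 0
  0×3 = 0 → write 0
  1×3 = 3 → write 1 carry 1
  0×3+1 = 1 → write 1
  1×3 = 3 → write 1 carry 1
  0×3+1 = 1 → write 1
  0×3 = 0 → write 0
  0×3 = 0 → write 0
  0×3 = 0 → write 0
  0×3 = 0 → write 0
  1×3 = 3 → write 1 carry 1
  1×3+1 = 4 → write 0 carry 2
  1×3+2 = 5 → write 1 carry 2
  0×3+2 = 2 → write 0 carry 1
  1×3+1 = 4 → write 0 carry 2
  1×3+2 = 5 → write 1 carry 2
  remaining carry: 10

0b1010010100001111001000010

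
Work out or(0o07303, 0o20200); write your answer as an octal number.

0o27303

OR each oct digit independently (no carries):
  0|2=2, 7|0=7, 3|2=3, 0|0=0, 3|0=3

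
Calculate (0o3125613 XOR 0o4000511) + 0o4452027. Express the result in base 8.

0o13577331

First 0o3125613 XOR 0o4000511 = 0o7125302.
Add column by column in base 8, right to left:
  2+7 = 1 carry 1
  0+2+1 = 3
  3+0 = 3
  5+2 = 7
  2+5 = 7
  1+4 = 5
  7+4 = 3 carry 1
  final carry 1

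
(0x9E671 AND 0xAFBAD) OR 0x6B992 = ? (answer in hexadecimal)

0xEFBB3

0x9E671 AND 0xAFBAD = 0x8E221.
Then OR with 0x6B992.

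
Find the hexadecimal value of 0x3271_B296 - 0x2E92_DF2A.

0x3DED36C

Subtract column by column in base 16:
  6-A → C (borrow)
  9-2-1 → 6
  2-F → 3 (borrow)
  B-D-1 → D (borrow)
  1-2-1 → E (borrow)
  7-9-1 → D (borrow)
  2-E-1 → 3 (borrow)
  3-2-1 → 0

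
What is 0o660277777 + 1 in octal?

The trailing 5 digits are 7 (max in base 8), so adding 1 cascades: they roll to 0 and the next digit up increments.

0o660300000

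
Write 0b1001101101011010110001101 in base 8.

0o115532615

Group the bits in threes: 001 001 101 101 011 010 110 001 101 → 115532615.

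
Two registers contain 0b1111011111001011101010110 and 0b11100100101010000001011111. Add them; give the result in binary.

Add column by column in base 2, right to left:
  0+1 = 1
  1+1 = 0 carry 1
  1+1+1 = 1 carry 1
  0+1+1 = 0 carry 1
  1+1+1 = 1 carry 1
  0+0+1 = 1
  1+1 = 0 carry 1
  0+0+1 = 1
  1+0 = 1
  1+0 = 1
  1+0 = 1
  0+0 = 0
  1+0 = 1
  0+1 = 1
  0+0 = 0
  1+1 = 0 carry 1
  1+0+1 = 0 carry 1
  1+1+1 = 1 carry 1
  1+0+1 = 0 carry 1
  1+0+1 = 0 carry 1
  0+1+1 = 0 carry 1
  1+0+1 = 0 carry 1
  1+0+1 = 0 carry 1
  1+1+1 = 1 carry 1
  1+1+1 = 1 carry 1
  0+1+1 = 0 carry 1
  final carry 1

0b101100000100011011110110101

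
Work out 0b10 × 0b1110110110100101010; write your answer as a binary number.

0b11101101101001010100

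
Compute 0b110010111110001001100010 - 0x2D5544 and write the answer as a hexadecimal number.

0b110010111110001001100010 = 0xCBE262 in hexadecimal.
Subtract column by column in base 16:
  2-4 → E (borrow)
  6-4-1 → 1
  2-5 → D (borrow)
  E-5-1 → 8
  B-D → E (borrow)
  C-2-1 → 9

0x9E8D1E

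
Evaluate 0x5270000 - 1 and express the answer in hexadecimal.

0x526FFFF

The trailing 4 digits are 0, so subtracting 1 borrows through: they become F and the next digit up decrements.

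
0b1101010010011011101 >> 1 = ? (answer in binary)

Right shift by 1: drop the 1 least-significant bit.

0b110101001001101110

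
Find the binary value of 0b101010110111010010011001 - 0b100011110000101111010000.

Subtract column by column in base 2:
  1-0 → 1
  0-0 → 0
  0-0 → 0
  1-0 → 1
  1-1 → 0
  0-0 → 0
  0-1 → 1 (borrow)
  1-1-1 → 1 (borrow)
  0-1-1 → 0 (borrow)
  0-1-1 → 0 (borrow)
  1-0-1 → 0
  0-1 → 1 (borrow)
  1-0-1 → 0
  1-0 → 1
  1-0 → 1
  0-0 → 0
  1-1 → 0
  1-1 → 0
  0-1 → 1 (borrow)
  1-1-1 → 1 (borrow)
  0-0-1 → 1 (borrow)
  1-0-1 → 0
  0-0 → 0
  1-1 → 0

0b111000110100011001001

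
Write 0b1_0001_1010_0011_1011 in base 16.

0x11A3B

Group the bits into nibbles: 0001 0001 1010 0011 1011 → 11A3B.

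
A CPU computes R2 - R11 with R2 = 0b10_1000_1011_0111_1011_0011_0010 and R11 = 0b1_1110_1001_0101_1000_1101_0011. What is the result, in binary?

Subtract column by column in base 2:
  0-1 → 1 (borrow)
  1-1-1 → 1 (borrow)
  0-0-1 → 1 (borrow)
  0-0-1 → 1 (borrow)
  1-1-1 → 1 (borrow)
  1-0-1 → 0
  0-1 → 1 (borrow)
  0-1-1 → 0 (borrow)
  1-0-1 → 0
  1-0 → 1
  0-0 → 0
  1-1 → 0
  1-1 → 0
  1-0 → 1
  1-1 → 0
  0-0 → 0
  1-1 → 0
  1-0 → 1
  0-0 → 0
  1-1 → 0
  0-0 → 0
  0-1 → 1 (borrow)
  0-1-1 → 0 (borrow)
  1-1-1 → 1 (borrow)
  0-1-1 → 0 (borrow)
  1-0-1 → 0

0b101000100010001001011111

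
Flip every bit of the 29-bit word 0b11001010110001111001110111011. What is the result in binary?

Invert each bit: 11001010110001111001110111011 → 00110101001110000110001000100.

0b00110101001110000110001000100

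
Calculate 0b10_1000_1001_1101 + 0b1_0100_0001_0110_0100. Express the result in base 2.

0b10110101000000001

Add column by column in base 2, right to left:
  1+0 = 1
  0+0 = 0
  1+1 = 0 carry 1
  1+0+1 = 0 carry 1
  1+0+1 = 0 carry 1
  0+1+1 = 0 carry 1
  0+1+1 = 0 carry 1
  1+0+1 = 0 carry 1
  0+1+1 = 0 carry 1
  0+0+1 = 1
  0+0 = 0
  1+0 = 1
  0+0 = 0
  1+0 = 1
  0+1 = 1
  0+0 = 0
  0+1 = 1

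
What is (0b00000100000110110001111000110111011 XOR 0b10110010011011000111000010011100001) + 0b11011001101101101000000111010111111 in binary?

First 0b00000100000110110001111000110111011 XOR 0b10110010011011000111000010011100001 = 0b10110110011101110110111010101011010.
Add column by column in base 2, right to left:
  0+1 = 1
  1+1 = 0 carry 1
  0+1+1 = 0 carry 1
  1+1+1 = 1 carry 1
  1+1+1 = 1 carry 1
  0+1+1 = 0 carry 1
  1+0+1 = 0 carry 1
  0+1+1 = 0 carry 1
  1+0+1 = 0 carry 1
  0+1+1 = 0 carry 1
  1+1+1 = 1 carry 1
  0+1+1 = 0 carry 1
  1+0+1 = 0 carry 1
  1+0+1 = 0 carry 1
  1+0+1 = 0 carry 1
  0+0+1 = 1
  1+0 = 1
  1+0 = 1
  0+1 = 1
  1+0 = 1
  1+1 = 0 carry 1
  1+1+1 = 1 carry 1
  0+0+1 = 1
  1+1 = 0 carry 1
  1+1+1 = 1 carry 1
  1+0+1 = 0 carry 1
  0+1+1 = 0 carry 1
  0+1+1 = 0 carry 1
  1+0+1 = 0 carry 1
  1+0+1 = 0 carry 1
  0+1+1 = 0 carry 1
  1+1+1 = 1 carry 1
  1+0+1 = 0 carry 1
  0+1+1 = 0 carry 1
  1+1+1 = 1 carry 1
  final carry 1

0b110010000001011011111000010000011001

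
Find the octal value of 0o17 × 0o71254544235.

Multiply each base-8 digit by 15, carrying:
  5×15 = 75 → write 3 carry 9
  3×15+9 = 54 → write 6 carry 6
  2×15+6 = 36 → write 4 carry 4
  4×15+4 = 64 → write 0 carry 8
  4×15+8 = 68 → write 4 carry 8
  5×15+8 = 83 → write 3 carry 10
  4×15+10 = 70 → write 6 carry 8
  5×15+8 = 83 → write 3 carry 10
  2×15+10 = 40 → write 0 carry 5
  1×15+5 = 20 → write 4 carry 2
  7×15+2 = 107 → write 3 carry 13
  remaining carry: 15

0o1534036340463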